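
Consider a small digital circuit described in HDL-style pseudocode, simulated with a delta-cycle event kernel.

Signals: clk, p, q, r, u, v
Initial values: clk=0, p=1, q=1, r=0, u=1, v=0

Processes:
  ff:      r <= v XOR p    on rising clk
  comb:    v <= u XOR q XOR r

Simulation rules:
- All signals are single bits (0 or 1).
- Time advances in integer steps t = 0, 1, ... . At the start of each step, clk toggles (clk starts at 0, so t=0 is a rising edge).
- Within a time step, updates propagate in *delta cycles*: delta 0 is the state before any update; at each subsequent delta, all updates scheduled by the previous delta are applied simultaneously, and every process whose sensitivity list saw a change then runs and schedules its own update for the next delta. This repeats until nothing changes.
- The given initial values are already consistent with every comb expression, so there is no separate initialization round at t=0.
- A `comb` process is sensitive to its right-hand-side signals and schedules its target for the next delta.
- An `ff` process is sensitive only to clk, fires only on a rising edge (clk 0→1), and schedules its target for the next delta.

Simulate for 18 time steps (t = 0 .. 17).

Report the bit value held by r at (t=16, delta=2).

[bits: u,clk,v,q,p,r]
t=0: Δ0=100110 Δ1=110110 Δ2=110111 Δ3=111111 | 3Δ
t=1: Δ0=111111 Δ1=101111 | 1Δ
t=2: Δ0=101111 Δ1=111111 Δ2=111110 Δ3=110110 | 3Δ
t=3: Δ0=110110 Δ1=100110 | 1Δ
t=4: Δ0=100110 Δ1=110110 Δ2=110111 Δ3=111111 | 3Δ
t=5: Δ0=111111 Δ1=101111 | 1Δ
t=6: Δ0=101111 Δ1=111111 Δ2=111110 Δ3=110110 | 3Δ
t=7: Δ0=110110 Δ1=100110 | 1Δ
t=8: Δ0=100110 Δ1=110110 Δ2=110111 Δ3=111111 | 3Δ
t=9: Δ0=111111 Δ1=101111 | 1Δ
t=10: Δ0=101111 Δ1=111111 Δ2=111110 Δ3=110110 | 3Δ
t=11: Δ0=110110 Δ1=100110 | 1Δ
t=12: Δ0=100110 Δ1=110110 Δ2=110111 Δ3=111111 | 3Δ
t=13: Δ0=111111 Δ1=101111 | 1Δ
t=14: Δ0=101111 Δ1=111111 Δ2=111110 Δ3=110110 | 3Δ
t=15: Δ0=110110 Δ1=100110 | 1Δ
t=16: Δ0=100110 Δ1=110110 Δ2=110111 Δ3=111111 | 3Δ
t=17: Δ0=111111 Δ1=101111 | 1Δ

1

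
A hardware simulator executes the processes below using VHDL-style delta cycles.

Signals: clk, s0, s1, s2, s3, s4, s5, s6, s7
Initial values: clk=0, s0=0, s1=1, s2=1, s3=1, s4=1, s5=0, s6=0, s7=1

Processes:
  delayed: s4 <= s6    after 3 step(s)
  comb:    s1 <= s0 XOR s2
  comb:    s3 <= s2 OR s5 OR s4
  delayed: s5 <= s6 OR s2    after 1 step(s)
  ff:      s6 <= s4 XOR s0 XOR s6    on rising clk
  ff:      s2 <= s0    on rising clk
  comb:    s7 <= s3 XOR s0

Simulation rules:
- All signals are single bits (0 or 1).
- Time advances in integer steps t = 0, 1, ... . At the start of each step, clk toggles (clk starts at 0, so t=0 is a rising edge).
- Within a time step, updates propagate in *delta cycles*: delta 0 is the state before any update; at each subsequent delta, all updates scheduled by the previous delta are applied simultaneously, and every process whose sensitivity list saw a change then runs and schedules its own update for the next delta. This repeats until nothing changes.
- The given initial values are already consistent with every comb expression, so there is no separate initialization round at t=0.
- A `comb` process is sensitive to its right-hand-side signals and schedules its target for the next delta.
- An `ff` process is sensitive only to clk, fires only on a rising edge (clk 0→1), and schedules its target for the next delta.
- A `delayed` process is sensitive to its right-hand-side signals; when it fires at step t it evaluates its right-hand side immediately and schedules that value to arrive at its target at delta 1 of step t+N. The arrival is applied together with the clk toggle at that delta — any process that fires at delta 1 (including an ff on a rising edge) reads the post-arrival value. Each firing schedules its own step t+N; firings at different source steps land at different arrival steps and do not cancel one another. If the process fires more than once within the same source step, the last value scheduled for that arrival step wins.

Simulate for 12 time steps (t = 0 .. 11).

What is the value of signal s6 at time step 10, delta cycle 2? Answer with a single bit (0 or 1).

[bits: s3,s1,s7,s2,clk,s5,s0,s6,s4]
t=0: Δ0=111100001 Δ1=111110001 Δ2=111010011 Δ3=101010011 | 3Δ
t=1: Δ0=101010011 Δ1=101001011 | 1Δ
t=2: Δ0=101001011 Δ1=101011011 Δ2=101011001 | 2Δ
t=3: Δ0=101011001 Δ1=101000001 | 1Δ
t=4: Δ0=101000001 Δ1=101010001 Δ2=101010011 | 2Δ
t=5: Δ0=101010011 Δ1=101001010 | 1Δ
t=6: Δ0=101001010 Δ1=101011010 | 1Δ
t=7: Δ0=101011010 Δ1=101001011 | 1Δ
t=8: Δ0=101001011 Δ1=101011011 Δ2=101011001 | 2Δ
t=9: Δ0=101011001 Δ1=101000001 | 1Δ
t=10: Δ0=101000001 Δ1=101010001 Δ2=101010011 | 2Δ
t=11: Δ0=101010011 Δ1=101001010 | 1Δ

1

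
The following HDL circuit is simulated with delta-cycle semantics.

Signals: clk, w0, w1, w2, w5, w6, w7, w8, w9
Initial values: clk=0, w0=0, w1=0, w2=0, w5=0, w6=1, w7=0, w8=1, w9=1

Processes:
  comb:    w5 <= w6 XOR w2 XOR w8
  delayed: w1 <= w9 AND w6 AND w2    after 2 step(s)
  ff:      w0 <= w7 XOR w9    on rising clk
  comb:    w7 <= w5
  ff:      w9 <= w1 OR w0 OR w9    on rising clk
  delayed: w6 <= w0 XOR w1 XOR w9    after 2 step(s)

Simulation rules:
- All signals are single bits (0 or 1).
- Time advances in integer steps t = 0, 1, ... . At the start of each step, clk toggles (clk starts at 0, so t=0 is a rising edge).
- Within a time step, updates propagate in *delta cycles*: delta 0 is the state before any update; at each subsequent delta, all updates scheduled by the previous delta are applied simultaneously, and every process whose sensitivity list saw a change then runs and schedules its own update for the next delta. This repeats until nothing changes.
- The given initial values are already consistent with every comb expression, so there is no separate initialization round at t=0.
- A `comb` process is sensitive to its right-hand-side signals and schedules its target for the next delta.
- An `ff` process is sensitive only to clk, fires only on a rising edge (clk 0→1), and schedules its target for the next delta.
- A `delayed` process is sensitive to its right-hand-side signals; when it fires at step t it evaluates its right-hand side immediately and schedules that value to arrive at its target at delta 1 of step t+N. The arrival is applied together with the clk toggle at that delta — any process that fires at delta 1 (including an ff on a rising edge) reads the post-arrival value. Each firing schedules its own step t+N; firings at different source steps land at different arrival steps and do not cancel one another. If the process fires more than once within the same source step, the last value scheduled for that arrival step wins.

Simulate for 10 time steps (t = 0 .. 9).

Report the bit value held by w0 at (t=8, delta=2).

1

[bits: w8,w2,w9,w0,w5,clk,w7,w6,w1]
t=0: Δ0=101000010 Δ1=101001010 Δ2=101101010 | 2Δ
t=1: Δ0=101101010 Δ1=101100010 | 1Δ
t=2: Δ0=101100010 Δ1=101101000 Δ2=101111000 Δ3=101111100 | 3Δ
t=3: Δ0=101111100 Δ1=101110100 | 1Δ
t=4: Δ0=101110100 Δ1=101111100 Δ2=101011100 | 2Δ
t=5: Δ0=101011100 Δ1=101010100 | 1Δ
t=6: Δ0=101010100 Δ1=101011110 Δ2=101001110 Δ3=101001010 | 3Δ
t=7: Δ0=101001010 Δ1=101000010 | 1Δ
t=8: Δ0=101000010 Δ1=101001010 Δ2=101101010 | 2Δ
t=9: Δ0=101101010 Δ1=101100010 | 1Δ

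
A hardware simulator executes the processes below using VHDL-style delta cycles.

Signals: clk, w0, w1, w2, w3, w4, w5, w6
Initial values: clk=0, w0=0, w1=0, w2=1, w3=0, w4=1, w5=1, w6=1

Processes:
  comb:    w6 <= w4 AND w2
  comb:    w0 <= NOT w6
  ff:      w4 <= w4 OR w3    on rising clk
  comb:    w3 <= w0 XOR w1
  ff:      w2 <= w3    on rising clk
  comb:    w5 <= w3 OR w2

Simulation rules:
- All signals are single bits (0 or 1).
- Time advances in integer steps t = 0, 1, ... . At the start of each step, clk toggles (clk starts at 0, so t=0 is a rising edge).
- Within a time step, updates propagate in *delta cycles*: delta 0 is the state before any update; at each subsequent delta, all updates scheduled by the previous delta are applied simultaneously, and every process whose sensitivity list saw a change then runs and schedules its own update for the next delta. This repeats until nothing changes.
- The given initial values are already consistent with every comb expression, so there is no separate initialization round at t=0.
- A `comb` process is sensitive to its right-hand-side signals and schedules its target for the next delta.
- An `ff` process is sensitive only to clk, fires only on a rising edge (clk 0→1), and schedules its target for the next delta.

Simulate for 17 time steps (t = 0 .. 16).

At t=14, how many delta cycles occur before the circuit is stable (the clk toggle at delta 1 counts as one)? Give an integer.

[bits: clk,w2,w4,w6,w3,w1,w5,w0]
t=0: Δ0=01110010 Δ1=11110010 Δ2=10110010 Δ3=10100000 Δ4=10100001 Δ5=10101001 Δ6=10101011 | 6Δ
t=1: Δ0=10101011 Δ1=00101011 | 1Δ
t=2: Δ0=00101011 Δ1=10101011 Δ2=11101011 Δ3=11111011 Δ4=11111010 Δ5=11110010 | 5Δ
t=3: Δ0=11110010 Δ1=01110010 | 1Δ
t=4: Δ0=01110010 Δ1=11110010 Δ2=10110010 Δ3=10100000 Δ4=10100001 Δ5=10101001 Δ6=10101011 | 6Δ
t=5: Δ0=10101011 Δ1=00101011 | 1Δ
t=6: Δ0=00101011 Δ1=10101011 Δ2=11101011 Δ3=11111011 Δ4=11111010 Δ5=11110010 | 5Δ
t=7: Δ0=11110010 Δ1=01110010 | 1Δ
t=8: Δ0=01110010 Δ1=11110010 Δ2=10110010 Δ3=10100000 Δ4=10100001 Δ5=10101001 Δ6=10101011 | 6Δ
t=9: Δ0=10101011 Δ1=00101011 | 1Δ
t=10: Δ0=00101011 Δ1=10101011 Δ2=11101011 Δ3=11111011 Δ4=11111010 Δ5=11110010 | 5Δ
t=11: Δ0=11110010 Δ1=01110010 | 1Δ
t=12: Δ0=01110010 Δ1=11110010 Δ2=10110010 Δ3=10100000 Δ4=10100001 Δ5=10101001 Δ6=10101011 | 6Δ
t=13: Δ0=10101011 Δ1=00101011 | 1Δ
t=14: Δ0=00101011 Δ1=10101011 Δ2=11101011 Δ3=11111011 Δ4=11111010 Δ5=11110010 | 5Δ
t=15: Δ0=11110010 Δ1=01110010 | 1Δ
t=16: Δ0=01110010 Δ1=11110010 Δ2=10110010 Δ3=10100000 Δ4=10100001 Δ5=10101001 Δ6=10101011 | 6Δ

5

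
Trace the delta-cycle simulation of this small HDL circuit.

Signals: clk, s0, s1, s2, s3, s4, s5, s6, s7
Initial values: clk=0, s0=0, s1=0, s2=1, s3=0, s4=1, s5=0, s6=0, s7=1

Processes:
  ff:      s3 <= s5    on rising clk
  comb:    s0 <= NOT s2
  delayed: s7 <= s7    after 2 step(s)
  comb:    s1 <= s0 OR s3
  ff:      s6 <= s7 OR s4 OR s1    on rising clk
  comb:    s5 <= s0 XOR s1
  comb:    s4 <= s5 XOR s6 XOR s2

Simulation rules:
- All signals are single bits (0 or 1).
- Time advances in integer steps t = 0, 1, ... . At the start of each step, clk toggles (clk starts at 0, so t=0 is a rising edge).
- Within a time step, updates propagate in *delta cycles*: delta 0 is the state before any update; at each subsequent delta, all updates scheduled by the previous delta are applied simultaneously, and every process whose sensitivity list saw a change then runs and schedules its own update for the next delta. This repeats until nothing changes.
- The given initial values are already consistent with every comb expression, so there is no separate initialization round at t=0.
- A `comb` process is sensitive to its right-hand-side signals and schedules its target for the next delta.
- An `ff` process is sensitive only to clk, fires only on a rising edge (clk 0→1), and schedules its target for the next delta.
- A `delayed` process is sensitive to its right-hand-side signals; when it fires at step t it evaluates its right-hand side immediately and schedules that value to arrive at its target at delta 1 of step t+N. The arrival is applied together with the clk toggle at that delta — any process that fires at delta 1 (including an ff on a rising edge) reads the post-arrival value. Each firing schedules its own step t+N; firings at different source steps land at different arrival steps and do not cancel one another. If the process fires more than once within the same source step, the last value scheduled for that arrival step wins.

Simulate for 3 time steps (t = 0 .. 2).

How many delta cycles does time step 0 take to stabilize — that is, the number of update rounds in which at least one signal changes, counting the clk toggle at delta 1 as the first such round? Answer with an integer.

t0.Δ0 s3=0 s5=0 s4=1 s7=1 s6=0 s0=0 clk=0 s2=1 s1=0
t0.Δ1 s3=0 s5=0 s4=1 s7=1 s6=0 s0=0 clk=1 s2=1 s1=0
t0.Δ2 s3=0 s5=0 s4=1 s7=1 s6=1 s0=0 clk=1 s2=1 s1=0
t0.Δ3 s3=0 s5=0 s4=0 s7=1 s6=1 s0=0 clk=1 s2=1 s1=0
t1.Δ0 s3=0 s5=0 s4=0 s7=1 s6=1 s0=0 clk=1 s2=1 s1=0
t1.Δ1 s3=0 s5=0 s4=0 s7=1 s6=1 s0=0 clk=0 s2=1 s1=0
t2.Δ0 s3=0 s5=0 s4=0 s7=1 s6=1 s0=0 clk=0 s2=1 s1=0
t2.Δ1 s3=0 s5=0 s4=0 s7=1 s6=1 s0=0 clk=1 s2=1 s1=0

3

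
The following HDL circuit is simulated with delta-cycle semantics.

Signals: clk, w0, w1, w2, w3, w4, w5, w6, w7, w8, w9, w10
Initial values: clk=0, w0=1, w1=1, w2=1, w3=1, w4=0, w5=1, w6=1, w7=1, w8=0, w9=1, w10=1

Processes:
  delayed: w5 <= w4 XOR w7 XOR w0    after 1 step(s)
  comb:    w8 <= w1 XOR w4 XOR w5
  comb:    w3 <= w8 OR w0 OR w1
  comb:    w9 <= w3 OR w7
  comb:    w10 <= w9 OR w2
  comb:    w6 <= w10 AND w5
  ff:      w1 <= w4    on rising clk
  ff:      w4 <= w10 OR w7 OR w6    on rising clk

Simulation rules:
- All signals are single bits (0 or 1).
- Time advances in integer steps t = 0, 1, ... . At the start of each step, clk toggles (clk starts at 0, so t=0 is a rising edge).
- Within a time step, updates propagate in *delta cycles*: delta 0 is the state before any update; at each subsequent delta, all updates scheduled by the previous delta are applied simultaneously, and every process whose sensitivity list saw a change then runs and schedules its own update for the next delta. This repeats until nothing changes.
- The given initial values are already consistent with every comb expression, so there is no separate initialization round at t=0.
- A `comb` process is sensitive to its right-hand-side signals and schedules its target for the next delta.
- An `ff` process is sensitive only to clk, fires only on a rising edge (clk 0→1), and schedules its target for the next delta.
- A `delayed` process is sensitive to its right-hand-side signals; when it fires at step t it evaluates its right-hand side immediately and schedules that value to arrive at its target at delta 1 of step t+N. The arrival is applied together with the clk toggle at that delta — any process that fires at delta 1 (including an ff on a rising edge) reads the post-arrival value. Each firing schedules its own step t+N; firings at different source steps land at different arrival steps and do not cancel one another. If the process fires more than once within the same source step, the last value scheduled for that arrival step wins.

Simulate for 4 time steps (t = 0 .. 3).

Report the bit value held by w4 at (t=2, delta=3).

t0.Δ0 w5=1 w6=1 clk=0 w7=1 w9=1 w0=1 w10=1 w3=1 w4=0 w1=1 w8=0 w2=1
t0.Δ1 w5=1 w6=1 clk=1 w7=1 w9=1 w0=1 w10=1 w3=1 w4=0 w1=1 w8=0 w2=1
t0.Δ2 w5=1 w6=1 clk=1 w7=1 w9=1 w0=1 w10=1 w3=1 w4=1 w1=0 w8=0 w2=1
t1.Δ0 w5=1 w6=1 clk=1 w7=1 w9=1 w0=1 w10=1 w3=1 w4=1 w1=0 w8=0 w2=1
t1.Δ1 w5=1 w6=1 clk=0 w7=1 w9=1 w0=1 w10=1 w3=1 w4=1 w1=0 w8=0 w2=1
t2.Δ0 w5=1 w6=1 clk=0 w7=1 w9=1 w0=1 w10=1 w3=1 w4=1 w1=0 w8=0 w2=1
t2.Δ1 w5=1 w6=1 clk=1 w7=1 w9=1 w0=1 w10=1 w3=1 w4=1 w1=0 w8=0 w2=1
t2.Δ2 w5=1 w6=1 clk=1 w7=1 w9=1 w0=1 w10=1 w3=1 w4=1 w1=1 w8=0 w2=1
t2.Δ3 w5=1 w6=1 clk=1 w7=1 w9=1 w0=1 w10=1 w3=1 w4=1 w1=1 w8=1 w2=1
t3.Δ0 w5=1 w6=1 clk=1 w7=1 w9=1 w0=1 w10=1 w3=1 w4=1 w1=1 w8=1 w2=1
t3.Δ1 w5=1 w6=1 clk=0 w7=1 w9=1 w0=1 w10=1 w3=1 w4=1 w1=1 w8=1 w2=1

1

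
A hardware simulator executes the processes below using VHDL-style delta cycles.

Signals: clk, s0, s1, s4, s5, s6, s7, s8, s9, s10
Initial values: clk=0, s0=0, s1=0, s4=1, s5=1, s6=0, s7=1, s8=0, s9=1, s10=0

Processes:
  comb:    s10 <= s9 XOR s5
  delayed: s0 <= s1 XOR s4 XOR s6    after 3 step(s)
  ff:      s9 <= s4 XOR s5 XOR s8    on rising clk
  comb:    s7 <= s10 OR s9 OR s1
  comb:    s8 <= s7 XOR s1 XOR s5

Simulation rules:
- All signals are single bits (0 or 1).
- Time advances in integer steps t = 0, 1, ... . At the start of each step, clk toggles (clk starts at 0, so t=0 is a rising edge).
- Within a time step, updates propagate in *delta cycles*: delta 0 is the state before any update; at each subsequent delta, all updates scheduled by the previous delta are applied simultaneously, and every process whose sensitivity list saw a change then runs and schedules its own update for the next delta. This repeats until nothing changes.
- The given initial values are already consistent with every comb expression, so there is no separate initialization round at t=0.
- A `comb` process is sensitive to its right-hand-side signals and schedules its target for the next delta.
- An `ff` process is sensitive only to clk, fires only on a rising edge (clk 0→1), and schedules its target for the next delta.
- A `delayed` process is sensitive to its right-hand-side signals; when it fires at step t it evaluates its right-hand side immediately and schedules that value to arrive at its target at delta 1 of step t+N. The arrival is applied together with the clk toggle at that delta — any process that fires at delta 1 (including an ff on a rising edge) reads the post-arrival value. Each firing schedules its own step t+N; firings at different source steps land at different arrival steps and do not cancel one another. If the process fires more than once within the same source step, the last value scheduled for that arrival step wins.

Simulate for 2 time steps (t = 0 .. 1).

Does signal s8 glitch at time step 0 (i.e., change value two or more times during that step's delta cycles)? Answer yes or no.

yes

t0.Δ0 s0=0 s9=1 s4=1 clk=0 s6=0 s1=0 s7=1 s5=1 s10=0 s8=0
t0.Δ1 s0=0 s9=1 s4=1 clk=1 s6=0 s1=0 s7=1 s5=1 s10=0 s8=0
t0.Δ2 s0=0 s9=0 s4=1 clk=1 s6=0 s1=0 s7=1 s5=1 s10=0 s8=0
t0.Δ3 s0=0 s9=0 s4=1 clk=1 s6=0 s1=0 s7=0 s5=1 s10=1 s8=0
t0.Δ4 s0=0 s9=0 s4=1 clk=1 s6=0 s1=0 s7=1 s5=1 s10=1 s8=1
t0.Δ5 s0=0 s9=0 s4=1 clk=1 s6=0 s1=0 s7=1 s5=1 s10=1 s8=0
t1.Δ0 s0=0 s9=0 s4=1 clk=1 s6=0 s1=0 s7=1 s5=1 s10=1 s8=0
t1.Δ1 s0=0 s9=0 s4=1 clk=0 s6=0 s1=0 s7=1 s5=1 s10=1 s8=0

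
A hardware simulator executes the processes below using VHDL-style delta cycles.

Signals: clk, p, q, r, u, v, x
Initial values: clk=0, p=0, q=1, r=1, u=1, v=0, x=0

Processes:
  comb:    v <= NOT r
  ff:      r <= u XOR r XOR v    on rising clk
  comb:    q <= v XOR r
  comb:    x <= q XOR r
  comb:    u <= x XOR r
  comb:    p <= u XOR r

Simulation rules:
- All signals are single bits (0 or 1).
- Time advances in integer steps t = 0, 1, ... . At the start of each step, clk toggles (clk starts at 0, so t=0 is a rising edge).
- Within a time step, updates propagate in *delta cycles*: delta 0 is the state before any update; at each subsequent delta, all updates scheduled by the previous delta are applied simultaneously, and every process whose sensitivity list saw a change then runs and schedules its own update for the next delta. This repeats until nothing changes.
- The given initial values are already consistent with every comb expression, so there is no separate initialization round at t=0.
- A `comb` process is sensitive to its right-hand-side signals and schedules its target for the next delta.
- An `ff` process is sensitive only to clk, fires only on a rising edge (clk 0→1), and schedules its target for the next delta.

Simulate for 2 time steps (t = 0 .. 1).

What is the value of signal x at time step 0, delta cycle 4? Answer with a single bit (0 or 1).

[bits: p,clk,x,q,u,r,v]
t=0: Δ0=0001110 Δ1=0101110 Δ2=0101100 Δ3=1110001 Δ4=0101101 Δ5=1111001 Δ6=0111101 Δ7=1111101 | 7Δ
t=1: Δ0=1111101 Δ1=1011101 | 1Δ

0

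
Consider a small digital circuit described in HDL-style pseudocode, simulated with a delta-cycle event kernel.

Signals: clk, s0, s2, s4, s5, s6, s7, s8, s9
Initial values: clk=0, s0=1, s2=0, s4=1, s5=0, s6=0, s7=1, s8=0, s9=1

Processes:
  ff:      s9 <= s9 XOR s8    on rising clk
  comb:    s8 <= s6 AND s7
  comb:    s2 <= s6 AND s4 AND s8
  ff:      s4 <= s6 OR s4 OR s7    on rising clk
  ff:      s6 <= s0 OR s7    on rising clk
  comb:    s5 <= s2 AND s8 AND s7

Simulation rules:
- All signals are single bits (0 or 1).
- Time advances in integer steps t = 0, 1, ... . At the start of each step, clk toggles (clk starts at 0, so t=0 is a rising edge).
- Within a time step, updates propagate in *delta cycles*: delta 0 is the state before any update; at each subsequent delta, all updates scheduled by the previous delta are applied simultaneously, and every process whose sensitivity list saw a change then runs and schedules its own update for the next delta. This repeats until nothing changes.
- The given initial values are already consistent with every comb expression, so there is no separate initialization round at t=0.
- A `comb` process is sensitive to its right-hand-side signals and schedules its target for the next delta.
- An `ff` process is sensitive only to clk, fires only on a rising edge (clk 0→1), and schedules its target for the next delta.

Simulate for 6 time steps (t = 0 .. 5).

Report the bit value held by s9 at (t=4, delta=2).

[bits: s0,s4,s6,s7,s8,clk,s5,s2,s9]
t=0: Δ0=110100001 Δ1=110101001 Δ2=111101001 Δ3=111111001 Δ4=111111011 Δ5=111111111 | 5Δ
t=1: Δ0=111111111 Δ1=111110111 | 1Δ
t=2: Δ0=111110111 Δ1=111111111 Δ2=111111110 | 2Δ
t=3: Δ0=111111110 Δ1=111110110 | 1Δ
t=4: Δ0=111110110 Δ1=111111110 Δ2=111111111 | 2Δ
t=5: Δ0=111111111 Δ1=111110111 | 1Δ

1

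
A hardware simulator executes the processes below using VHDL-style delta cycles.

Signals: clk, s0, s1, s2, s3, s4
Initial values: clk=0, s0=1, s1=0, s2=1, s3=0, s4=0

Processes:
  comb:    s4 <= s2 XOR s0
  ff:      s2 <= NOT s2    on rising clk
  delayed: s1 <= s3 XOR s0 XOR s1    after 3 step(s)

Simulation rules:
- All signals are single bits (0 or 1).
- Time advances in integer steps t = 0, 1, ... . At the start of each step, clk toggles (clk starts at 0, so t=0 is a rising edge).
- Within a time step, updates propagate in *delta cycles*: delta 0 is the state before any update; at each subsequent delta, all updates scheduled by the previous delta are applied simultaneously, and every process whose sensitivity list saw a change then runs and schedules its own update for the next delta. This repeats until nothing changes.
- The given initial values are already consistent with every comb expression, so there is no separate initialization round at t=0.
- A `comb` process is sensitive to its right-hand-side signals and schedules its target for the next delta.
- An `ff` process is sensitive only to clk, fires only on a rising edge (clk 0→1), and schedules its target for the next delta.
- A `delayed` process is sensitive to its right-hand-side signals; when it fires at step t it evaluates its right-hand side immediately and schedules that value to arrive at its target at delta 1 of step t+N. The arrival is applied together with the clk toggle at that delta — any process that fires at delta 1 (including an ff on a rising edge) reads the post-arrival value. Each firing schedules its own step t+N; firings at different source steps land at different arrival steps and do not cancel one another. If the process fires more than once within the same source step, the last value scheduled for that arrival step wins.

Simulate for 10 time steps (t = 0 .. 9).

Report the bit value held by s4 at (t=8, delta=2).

0

t=0 Δ0: s4=0 s2=1 s0=1 s1=0 s3=0 clk=0
  Δ1: clk:0→1
  Δ2: s2:1→0
  Δ3: s4:0→1
  (3Δ to stable)
t=1 Δ0: s4=1 s2=0 s0=1 s1=0 s3=0 clk=1
  Δ1: clk:1→0
  (1Δ to stable)
t=2 Δ0: s4=1 s2=0 s0=1 s1=0 s3=0 clk=0
  Δ1: clk:0→1
  Δ2: s2:0→1
  Δ3: s4:1→0
  (3Δ to stable)
t=3 Δ0: s4=0 s2=1 s0=1 s1=0 s3=0 clk=1
  Δ1: clk:1→0
  (1Δ to stable)
t=4 Δ0: s4=0 s2=1 s0=1 s1=0 s3=0 clk=0
  Δ1: clk:0→1
  Δ2: s2:1→0
  Δ3: s4:0→1
  (3Δ to stable)
t=5 Δ0: s4=1 s2=0 s0=1 s1=0 s3=0 clk=1
  Δ1: clk:1→0
  (1Δ to stable)
t=6 Δ0: s4=1 s2=0 s0=1 s1=0 s3=0 clk=0
  Δ1: clk:0→1
  Δ2: s2:0→1
  Δ3: s4:1→0
  (3Δ to stable)
t=7 Δ0: s4=0 s2=1 s0=1 s1=0 s3=0 clk=1
  Δ1: clk:1→0
  (1Δ to stable)
t=8 Δ0: s4=0 s2=1 s0=1 s1=0 s3=0 clk=0
  Δ1: clk:0→1
  Δ2: s2:1→0
  Δ3: s4:0→1
  (3Δ to stable)
t=9 Δ0: s4=1 s2=0 s0=1 s1=0 s3=0 clk=1
  Δ1: clk:1→0
  (1Δ to stable)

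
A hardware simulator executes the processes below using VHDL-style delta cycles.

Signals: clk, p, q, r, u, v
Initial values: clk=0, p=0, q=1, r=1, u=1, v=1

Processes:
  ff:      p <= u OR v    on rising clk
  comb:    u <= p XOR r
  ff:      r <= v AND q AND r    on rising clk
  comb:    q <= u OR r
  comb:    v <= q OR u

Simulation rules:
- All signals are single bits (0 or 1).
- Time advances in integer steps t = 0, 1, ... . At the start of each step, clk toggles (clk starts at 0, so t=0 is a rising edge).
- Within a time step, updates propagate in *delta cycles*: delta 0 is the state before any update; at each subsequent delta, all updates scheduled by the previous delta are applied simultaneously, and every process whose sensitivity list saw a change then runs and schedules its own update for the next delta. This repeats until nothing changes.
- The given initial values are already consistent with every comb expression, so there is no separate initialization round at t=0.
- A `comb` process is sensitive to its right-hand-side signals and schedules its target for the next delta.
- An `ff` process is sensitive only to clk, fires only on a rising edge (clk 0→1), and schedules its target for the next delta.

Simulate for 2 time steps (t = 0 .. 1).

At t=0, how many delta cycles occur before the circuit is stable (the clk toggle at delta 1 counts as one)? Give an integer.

t=0 Δ0: q=1 p=0 clk=0 u=1 r=1 v=1
  Δ1: clk:0→1
  Δ2: p:0→1
  Δ3: u:1→0
  (3Δ to stable)
t=1 Δ0: q=1 p=1 clk=1 u=0 r=1 v=1
  Δ1: clk:1→0
  (1Δ to stable)

3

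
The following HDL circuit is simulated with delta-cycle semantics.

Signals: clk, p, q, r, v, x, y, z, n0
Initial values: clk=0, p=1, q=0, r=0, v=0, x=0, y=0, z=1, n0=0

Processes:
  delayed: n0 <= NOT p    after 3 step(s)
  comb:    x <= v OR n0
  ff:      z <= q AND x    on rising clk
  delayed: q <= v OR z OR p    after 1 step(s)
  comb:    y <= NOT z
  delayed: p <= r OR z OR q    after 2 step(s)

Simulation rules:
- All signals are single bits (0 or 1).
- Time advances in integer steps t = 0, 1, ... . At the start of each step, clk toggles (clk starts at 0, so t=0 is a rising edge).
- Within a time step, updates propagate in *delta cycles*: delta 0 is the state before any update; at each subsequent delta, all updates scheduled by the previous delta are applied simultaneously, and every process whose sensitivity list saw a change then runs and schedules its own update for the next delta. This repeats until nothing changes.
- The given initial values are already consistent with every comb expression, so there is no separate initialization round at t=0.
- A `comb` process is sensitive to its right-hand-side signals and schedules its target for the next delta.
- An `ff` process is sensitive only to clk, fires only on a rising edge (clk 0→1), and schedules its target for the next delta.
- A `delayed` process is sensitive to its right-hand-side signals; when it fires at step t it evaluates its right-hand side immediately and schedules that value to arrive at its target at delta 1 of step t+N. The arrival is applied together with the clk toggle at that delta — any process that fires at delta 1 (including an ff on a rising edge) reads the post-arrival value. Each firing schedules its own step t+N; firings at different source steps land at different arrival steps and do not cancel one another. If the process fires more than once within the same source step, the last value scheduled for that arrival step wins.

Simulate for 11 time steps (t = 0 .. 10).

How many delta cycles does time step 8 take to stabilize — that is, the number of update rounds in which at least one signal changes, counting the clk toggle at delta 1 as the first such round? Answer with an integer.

t=0 Δ0: y=0 n0=0 r=0 p=1 v=0 x=0 z=1 q=0 clk=0
  Δ1: clk:0→1
  Δ2: z:1→0
  Δ3: y:0→1
  (3Δ to stable)
t=1 Δ0: y=1 n0=0 r=0 p=1 v=0 x=0 z=0 q=0 clk=1
  Δ1: q:0→1, clk:1→0
  (1Δ to stable)
t=2 Δ0: y=1 n0=0 r=0 p=1 v=0 x=0 z=0 q=1 clk=0
  Δ1: p:1→0, clk:0→1
  (1Δ to stable)
t=3 Δ0: y=1 n0=0 r=0 p=0 v=0 x=0 z=0 q=1 clk=1
  Δ1: p:0→1, q:1→0, clk:1→0
  (1Δ to stable)
t=4 Δ0: y=1 n0=0 r=0 p=1 v=0 x=0 z=0 q=0 clk=0
  Δ1: q:0→1, clk:0→1
  (1Δ to stable)
t=5 Δ0: y=1 n0=0 r=0 p=1 v=0 x=0 z=0 q=1 clk=1
  Δ1: n0:0→1, p:1→0, clk:1→0
  Δ2: x:0→1
  (2Δ to stable)
t=6 Δ0: y=1 n0=1 r=0 p=0 v=0 x=1 z=0 q=1 clk=0
  Δ1: n0:1→0, p:0→1, q:1→0, clk:0→1
  Δ2: x:1→0
  (2Δ to stable)
t=7 Δ0: y=1 n0=0 r=0 p=1 v=0 x=0 z=0 q=0 clk=1
  Δ1: q:0→1, clk:1→0
  (1Δ to stable)
t=8 Δ0: y=1 n0=0 r=0 p=1 v=0 x=0 z=0 q=1 clk=0
  Δ1: n0:0→1, p:1→0, clk:0→1
  Δ2: x:0→1
  (2Δ to stable)
t=9 Δ0: y=1 n0=1 r=0 p=0 v=0 x=1 z=0 q=1 clk=1
  Δ1: n0:1→0, p:0→1, q:1→0, clk:1→0
  Δ2: x:1→0
  (2Δ to stable)
t=10 Δ0: y=1 n0=0 r=0 p=1 v=0 x=0 z=0 q=0 clk=0
  Δ1: q:0→1, clk:0→1
  (1Δ to stable)

2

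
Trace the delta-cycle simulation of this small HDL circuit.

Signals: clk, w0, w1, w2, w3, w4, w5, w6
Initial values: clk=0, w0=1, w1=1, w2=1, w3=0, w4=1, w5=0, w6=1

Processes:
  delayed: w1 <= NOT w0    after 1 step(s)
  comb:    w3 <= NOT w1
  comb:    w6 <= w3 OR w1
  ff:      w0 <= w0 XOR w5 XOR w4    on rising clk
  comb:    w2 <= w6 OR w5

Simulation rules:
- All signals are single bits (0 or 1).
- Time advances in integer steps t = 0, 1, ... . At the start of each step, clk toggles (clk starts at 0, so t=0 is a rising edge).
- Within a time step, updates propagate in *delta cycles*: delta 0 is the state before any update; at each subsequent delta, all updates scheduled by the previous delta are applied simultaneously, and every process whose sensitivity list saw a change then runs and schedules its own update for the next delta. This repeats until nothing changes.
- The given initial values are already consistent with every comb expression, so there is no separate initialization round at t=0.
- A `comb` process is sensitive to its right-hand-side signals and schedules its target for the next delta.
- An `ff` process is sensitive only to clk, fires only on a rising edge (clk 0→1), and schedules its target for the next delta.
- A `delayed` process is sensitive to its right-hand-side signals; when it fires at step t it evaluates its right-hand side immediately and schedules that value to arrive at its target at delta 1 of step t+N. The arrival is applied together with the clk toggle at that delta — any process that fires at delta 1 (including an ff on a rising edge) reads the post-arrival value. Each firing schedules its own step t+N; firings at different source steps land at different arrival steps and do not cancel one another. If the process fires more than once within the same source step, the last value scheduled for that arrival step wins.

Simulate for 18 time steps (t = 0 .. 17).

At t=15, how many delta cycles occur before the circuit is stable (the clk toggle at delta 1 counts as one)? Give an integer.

4

t=0 Δ0: w6=1 w0=1 w2=1 clk=0 w5=0 w1=1 w4=1 w3=0
  Δ1: clk:0→1
  Δ2: w0:1→0
  (2Δ to stable)
t=1 Δ0: w6=1 w0=0 w2=1 clk=1 w5=0 w1=1 w4=1 w3=0
  Δ1: clk:1→0
  (1Δ to stable)
t=2 Δ0: w6=1 w0=0 w2=1 clk=0 w5=0 w1=1 w4=1 w3=0
  Δ1: clk:0→1
  Δ2: w0:0→1
  (2Δ to stable)
t=3 Δ0: w6=1 w0=1 w2=1 clk=1 w5=0 w1=1 w4=1 w3=0
  Δ1: clk:1→0, w1:1→0
  Δ2: w6:1→0, w3:0→1
  Δ3: w6:0→1, w2:1→0
  Δ4: w2:0→1
  (4Δ to stable)
t=4 Δ0: w6=1 w0=1 w2=1 clk=0 w5=0 w1=0 w4=1 w3=1
  Δ1: clk:0→1
  Δ2: w0:1→0
  (2Δ to stable)
t=5 Δ0: w6=1 w0=0 w2=1 clk=1 w5=0 w1=0 w4=1 w3=1
  Δ1: clk:1→0, w1:0→1
  Δ2: w3:1→0
  (2Δ to stable)
t=6 Δ0: w6=1 w0=0 w2=1 clk=0 w5=0 w1=1 w4=1 w3=0
  Δ1: clk:0→1
  Δ2: w0:0→1
  (2Δ to stable)
t=7 Δ0: w6=1 w0=1 w2=1 clk=1 w5=0 w1=1 w4=1 w3=0
  Δ1: clk:1→0, w1:1→0
  Δ2: w6:1→0, w3:0→1
  Δ3: w6:0→1, w2:1→0
  Δ4: w2:0→1
  (4Δ to stable)
t=8 Δ0: w6=1 w0=1 w2=1 clk=0 w5=0 w1=0 w4=1 w3=1
  Δ1: clk:0→1
  Δ2: w0:1→0
  (2Δ to stable)
t=9 Δ0: w6=1 w0=0 w2=1 clk=1 w5=0 w1=0 w4=1 w3=1
  Δ1: clk:1→0, w1:0→1
  Δ2: w3:1→0
  (2Δ to stable)
t=10 Δ0: w6=1 w0=0 w2=1 clk=0 w5=0 w1=1 w4=1 w3=0
  Δ1: clk:0→1
  Δ2: w0:0→1
  (2Δ to stable)
t=11 Δ0: w6=1 w0=1 w2=1 clk=1 w5=0 w1=1 w4=1 w3=0
  Δ1: clk:1→0, w1:1→0
  Δ2: w6:1→0, w3:0→1
  Δ3: w6:0→1, w2:1→0
  Δ4: w2:0→1
  (4Δ to stable)
t=12 Δ0: w6=1 w0=1 w2=1 clk=0 w5=0 w1=0 w4=1 w3=1
  Δ1: clk:0→1
  Δ2: w0:1→0
  (2Δ to stable)
t=13 Δ0: w6=1 w0=0 w2=1 clk=1 w5=0 w1=0 w4=1 w3=1
  Δ1: clk:1→0, w1:0→1
  Δ2: w3:1→0
  (2Δ to stable)
t=14 Δ0: w6=1 w0=0 w2=1 clk=0 w5=0 w1=1 w4=1 w3=0
  Δ1: clk:0→1
  Δ2: w0:0→1
  (2Δ to stable)
t=15 Δ0: w6=1 w0=1 w2=1 clk=1 w5=0 w1=1 w4=1 w3=0
  Δ1: clk:1→0, w1:1→0
  Δ2: w6:1→0, w3:0→1
  Δ3: w6:0→1, w2:1→0
  Δ4: w2:0→1
  (4Δ to stable)
t=16 Δ0: w6=1 w0=1 w2=1 clk=0 w5=0 w1=0 w4=1 w3=1
  Δ1: clk:0→1
  Δ2: w0:1→0
  (2Δ to stable)
t=17 Δ0: w6=1 w0=0 w2=1 clk=1 w5=0 w1=0 w4=1 w3=1
  Δ1: clk:1→0, w1:0→1
  Δ2: w3:1→0
  (2Δ to stable)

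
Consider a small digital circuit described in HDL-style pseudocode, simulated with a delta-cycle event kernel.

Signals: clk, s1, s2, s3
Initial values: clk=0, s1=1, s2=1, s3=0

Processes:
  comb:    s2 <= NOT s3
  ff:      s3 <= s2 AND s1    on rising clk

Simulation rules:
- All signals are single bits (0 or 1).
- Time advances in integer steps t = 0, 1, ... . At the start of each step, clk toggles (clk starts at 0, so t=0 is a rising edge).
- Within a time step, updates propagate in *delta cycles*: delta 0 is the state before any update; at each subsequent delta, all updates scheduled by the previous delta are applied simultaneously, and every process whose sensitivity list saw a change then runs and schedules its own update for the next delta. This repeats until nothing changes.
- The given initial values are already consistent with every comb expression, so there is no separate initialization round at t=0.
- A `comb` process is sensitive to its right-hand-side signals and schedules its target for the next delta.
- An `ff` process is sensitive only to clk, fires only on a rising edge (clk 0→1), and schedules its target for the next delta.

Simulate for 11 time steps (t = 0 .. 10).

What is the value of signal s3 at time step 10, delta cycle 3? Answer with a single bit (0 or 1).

t=0 Δ0: s2=1 s3=0 clk=0 s1=1
  Δ1: clk:0→1
  Δ2: s3:0→1
  Δ3: s2:1→0
  (3Δ to stable)
t=1 Δ0: s2=0 s3=1 clk=1 s1=1
  Δ1: clk:1→0
  (1Δ to stable)
t=2 Δ0: s2=0 s3=1 clk=0 s1=1
  Δ1: clk:0→1
  Δ2: s3:1→0
  Δ3: s2:0→1
  (3Δ to stable)
t=3 Δ0: s2=1 s3=0 clk=1 s1=1
  Δ1: clk:1→0
  (1Δ to stable)
t=4 Δ0: s2=1 s3=0 clk=0 s1=1
  Δ1: clk:0→1
  Δ2: s3:0→1
  Δ3: s2:1→0
  (3Δ to stable)
t=5 Δ0: s2=0 s3=1 clk=1 s1=1
  Δ1: clk:1→0
  (1Δ to stable)
t=6 Δ0: s2=0 s3=1 clk=0 s1=1
  Δ1: clk:0→1
  Δ2: s3:1→0
  Δ3: s2:0→1
  (3Δ to stable)
t=7 Δ0: s2=1 s3=0 clk=1 s1=1
  Δ1: clk:1→0
  (1Δ to stable)
t=8 Δ0: s2=1 s3=0 clk=0 s1=1
  Δ1: clk:0→1
  Δ2: s3:0→1
  Δ3: s2:1→0
  (3Δ to stable)
t=9 Δ0: s2=0 s3=1 clk=1 s1=1
  Δ1: clk:1→0
  (1Δ to stable)
t=10 Δ0: s2=0 s3=1 clk=0 s1=1
  Δ1: clk:0→1
  Δ2: s3:1→0
  Δ3: s2:0→1
  (3Δ to stable)

0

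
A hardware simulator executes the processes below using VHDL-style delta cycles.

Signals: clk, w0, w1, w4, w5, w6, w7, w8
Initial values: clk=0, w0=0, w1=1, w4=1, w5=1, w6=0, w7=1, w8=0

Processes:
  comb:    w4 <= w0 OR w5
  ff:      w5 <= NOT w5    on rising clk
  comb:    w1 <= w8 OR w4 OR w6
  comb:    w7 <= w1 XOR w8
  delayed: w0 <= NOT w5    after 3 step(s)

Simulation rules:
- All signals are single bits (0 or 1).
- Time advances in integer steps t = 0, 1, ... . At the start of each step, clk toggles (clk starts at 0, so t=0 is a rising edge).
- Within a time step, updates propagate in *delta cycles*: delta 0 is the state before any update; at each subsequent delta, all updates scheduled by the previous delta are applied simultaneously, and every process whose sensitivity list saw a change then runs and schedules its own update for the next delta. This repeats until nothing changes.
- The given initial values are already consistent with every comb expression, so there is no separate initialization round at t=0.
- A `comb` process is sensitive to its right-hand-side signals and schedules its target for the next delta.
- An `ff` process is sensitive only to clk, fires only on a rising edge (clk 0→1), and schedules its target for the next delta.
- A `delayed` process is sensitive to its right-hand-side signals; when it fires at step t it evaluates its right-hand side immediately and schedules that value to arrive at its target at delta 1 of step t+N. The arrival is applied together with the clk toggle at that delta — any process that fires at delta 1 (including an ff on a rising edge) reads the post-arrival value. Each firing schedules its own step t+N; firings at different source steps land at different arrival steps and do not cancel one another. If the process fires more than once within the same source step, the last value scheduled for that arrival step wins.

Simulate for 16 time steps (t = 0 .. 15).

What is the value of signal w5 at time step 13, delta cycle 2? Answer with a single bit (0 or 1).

0

[bits: clk,w0,w8,w6,w7,w5,w1,w4]
t=0: Δ0=00001111 Δ1=10001111 Δ2=10001011 Δ3=10001010 Δ4=10001000 Δ5=10000000 | 5Δ
t=1: Δ0=10000000 Δ1=00000000 | 1Δ
t=2: Δ0=00000000 Δ1=10000000 Δ2=10000100 Δ3=10000101 Δ4=10000111 Δ5=10001111 | 5Δ
t=3: Δ0=10001111 Δ1=01001111 | 1Δ
t=4: Δ0=01001111 Δ1=11001111 Δ2=11001011 | 2Δ
t=5: Δ0=11001011 Δ1=00001011 Δ2=00001010 Δ3=00001000 Δ4=00000000 | 4Δ
t=6: Δ0=00000000 Δ1=10000000 Δ2=10000100 Δ3=10000101 Δ4=10000111 Δ5=10001111 | 5Δ
t=7: Δ0=10001111 Δ1=01001111 | 1Δ
t=8: Δ0=01001111 Δ1=11001111 Δ2=11001011 | 2Δ
t=9: Δ0=11001011 Δ1=00001011 Δ2=00001010 Δ3=00001000 Δ4=00000000 | 4Δ
t=10: Δ0=00000000 Δ1=10000000 Δ2=10000100 Δ3=10000101 Δ4=10000111 Δ5=10001111 | 5Δ
t=11: Δ0=10001111 Δ1=01001111 | 1Δ
t=12: Δ0=01001111 Δ1=11001111 Δ2=11001011 | 2Δ
t=13: Δ0=11001011 Δ1=00001011 Δ2=00001010 Δ3=00001000 Δ4=00000000 | 4Δ
t=14: Δ0=00000000 Δ1=10000000 Δ2=10000100 Δ3=10000101 Δ4=10000111 Δ5=10001111 | 5Δ
t=15: Δ0=10001111 Δ1=01001111 | 1Δ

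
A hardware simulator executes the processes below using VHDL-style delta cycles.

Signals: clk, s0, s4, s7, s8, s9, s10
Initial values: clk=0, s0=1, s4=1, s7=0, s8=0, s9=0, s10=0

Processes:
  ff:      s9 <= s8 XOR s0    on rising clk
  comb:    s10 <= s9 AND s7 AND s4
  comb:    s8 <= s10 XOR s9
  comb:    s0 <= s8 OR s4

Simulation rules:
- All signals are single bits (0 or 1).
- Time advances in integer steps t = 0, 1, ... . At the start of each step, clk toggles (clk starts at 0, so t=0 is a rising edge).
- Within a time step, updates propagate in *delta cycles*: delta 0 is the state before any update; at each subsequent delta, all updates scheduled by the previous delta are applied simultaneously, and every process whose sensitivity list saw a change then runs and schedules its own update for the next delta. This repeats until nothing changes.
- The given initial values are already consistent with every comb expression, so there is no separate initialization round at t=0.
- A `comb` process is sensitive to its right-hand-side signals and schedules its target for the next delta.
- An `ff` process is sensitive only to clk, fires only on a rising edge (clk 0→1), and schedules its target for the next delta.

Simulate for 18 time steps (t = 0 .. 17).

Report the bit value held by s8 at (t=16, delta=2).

t=0 Δ0: s9=0 s8=0 s0=1 s4=1 s10=0 clk=0 s7=0
  Δ1: clk:0→1
  Δ2: s9:0→1
  Δ3: s8:0→1
  (3Δ to stable)
t=1 Δ0: s9=1 s8=1 s0=1 s4=1 s10=0 clk=1 s7=0
  Δ1: clk:1→0
  (1Δ to stable)
t=2 Δ0: s9=1 s8=1 s0=1 s4=1 s10=0 clk=0 s7=0
  Δ1: clk:0→1
  Δ2: s9:1→0
  Δ3: s8:1→0
  (3Δ to stable)
t=3 Δ0: s9=0 s8=0 s0=1 s4=1 s10=0 clk=1 s7=0
  Δ1: clk:1→0
  (1Δ to stable)
t=4 Δ0: s9=0 s8=0 s0=1 s4=1 s10=0 clk=0 s7=0
  Δ1: clk:0→1
  Δ2: s9:0→1
  Δ3: s8:0→1
  (3Δ to stable)
t=5 Δ0: s9=1 s8=1 s0=1 s4=1 s10=0 clk=1 s7=0
  Δ1: clk:1→0
  (1Δ to stable)
t=6 Δ0: s9=1 s8=1 s0=1 s4=1 s10=0 clk=0 s7=0
  Δ1: clk:0→1
  Δ2: s9:1→0
  Δ3: s8:1→0
  (3Δ to stable)
t=7 Δ0: s9=0 s8=0 s0=1 s4=1 s10=0 clk=1 s7=0
  Δ1: clk:1→0
  (1Δ to stable)
t=8 Δ0: s9=0 s8=0 s0=1 s4=1 s10=0 clk=0 s7=0
  Δ1: clk:0→1
  Δ2: s9:0→1
  Δ3: s8:0→1
  (3Δ to stable)
t=9 Δ0: s9=1 s8=1 s0=1 s4=1 s10=0 clk=1 s7=0
  Δ1: clk:1→0
  (1Δ to stable)
t=10 Δ0: s9=1 s8=1 s0=1 s4=1 s10=0 clk=0 s7=0
  Δ1: clk:0→1
  Δ2: s9:1→0
  Δ3: s8:1→0
  (3Δ to stable)
t=11 Δ0: s9=0 s8=0 s0=1 s4=1 s10=0 clk=1 s7=0
  Δ1: clk:1→0
  (1Δ to stable)
t=12 Δ0: s9=0 s8=0 s0=1 s4=1 s10=0 clk=0 s7=0
  Δ1: clk:0→1
  Δ2: s9:0→1
  Δ3: s8:0→1
  (3Δ to stable)
t=13 Δ0: s9=1 s8=1 s0=1 s4=1 s10=0 clk=1 s7=0
  Δ1: clk:1→0
  (1Δ to stable)
t=14 Δ0: s9=1 s8=1 s0=1 s4=1 s10=0 clk=0 s7=0
  Δ1: clk:0→1
  Δ2: s9:1→0
  Δ3: s8:1→0
  (3Δ to stable)
t=15 Δ0: s9=0 s8=0 s0=1 s4=1 s10=0 clk=1 s7=0
  Δ1: clk:1→0
  (1Δ to stable)
t=16 Δ0: s9=0 s8=0 s0=1 s4=1 s10=0 clk=0 s7=0
  Δ1: clk:0→1
  Δ2: s9:0→1
  Δ3: s8:0→1
  (3Δ to stable)
t=17 Δ0: s9=1 s8=1 s0=1 s4=1 s10=0 clk=1 s7=0
  Δ1: clk:1→0
  (1Δ to stable)

0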